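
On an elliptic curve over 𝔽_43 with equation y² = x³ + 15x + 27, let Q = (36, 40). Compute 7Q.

(36, 3)

Repeated addition: build up to 7Q.
2Q: tangent at (36, 40): λ = (3·36² + 15)/(2·40) ≡ 33/37. 37⁻¹ ≡ 7 (mod 43) since 37·7 = 259 ≡ 1, so λ ≡ 33·7 ≡ 16.
  x = λ² - 36 - 36 = 256 - 72 ≡ 12; y = λ·(36 - 12) - 40 ≡ 0. → (12, 0)
3Q: (12, 0) + (36, 40). λ = (40 - 0)/(36 - 12) ≡ 40/24 mod 43. 24⁻¹ ≡ 9 (mod 43), so λ ≡ 16.
  x = λ² - 12 - 36 = 256 - 48 ≡ 36; y = λ·(12 - 36) - 0 ≡ 3. → (36, 3)
4Q: (36, 3) + (36, 40): same x and y₁ ≡ -y₂, so the sum is 𝒪.
5Q: 𝒪 + (36, 40) = (36, 40) (identity).
6Q: tangent at (36, 40): λ = (3·36² + 15)/(2·40) ≡ 33/37. 37⁻¹ ≡ 7 (mod 43) since 37·7 = 259 ≡ 1, so λ ≡ 33·7 ≡ 16.
  x = λ² - 36 - 36 = 256 - 72 ≡ 12; y = λ·(36 - 12) - 40 ≡ 0. → (12, 0)
7Q: (12, 0) + (36, 40). λ = (40 - 0)/(36 - 12) ≡ 40/24 mod 43. 24⁻¹ ≡ 9 (mod 43) since 24·9 = 216 ≡ 1, so λ ≡ 16.
  x = λ² - 12 - 36 = 256 - 48 ≡ 36; y = λ·(12 - 36) - 0 ≡ 3. → (36, 3)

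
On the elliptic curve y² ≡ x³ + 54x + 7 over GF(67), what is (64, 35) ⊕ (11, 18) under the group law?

(28, 17)

(64, 35) + (11, 18). λ = (18 - 35)/(11 - 64) ≡ 50/14 mod 67. 14⁻¹ ≡ 24 (mod 67), so λ ≡ 61.
  x = λ² - 64 - 11 = 3721 - 75 ≡ 28; y = λ·(64 - 28) - 35 ≡ 17. → (28, 17)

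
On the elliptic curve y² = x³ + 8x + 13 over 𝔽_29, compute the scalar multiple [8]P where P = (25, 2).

Repeated addition: build up to 8P.
2P: tangent at (25, 2): λ = (3·25² + 8)/(2·2) ≡ 27/4. 4⁻¹ ≡ 22 (mod 29), so λ ≡ 27·22 ≡ 14.
  x = λ² - 25 - 25 = 196 - 50 ≡ 1; y = λ·(25 - 1) - 2 ≡ 15. → (1, 15)
3P: (1, 15) + (25, 2). λ = (2 - 15)/(25 - 1) ≡ 16/24 mod 29. 24⁻¹ ≡ 23 (mod 29), so λ ≡ 20.
  x = λ² - 1 - 25 = 400 - 26 ≡ 26; y = λ·(1 - 26) - 15 ≡ 7. → (26, 7)
4P: (26, 7) + (25, 2). λ = (2 - 7)/(25 - 26) ≡ 24/28 mod 29. 28⁻¹ ≡ 28 (mod 29), so λ ≡ 5.
  x = λ² - 26 - 25 = 25 - 51 ≡ 3; y = λ·(26 - 3) - 7 ≡ 21. → (3, 21)
5P: (3, 21) + (25, 2). λ = (2 - 21)/(25 - 3) ≡ 10/22 mod 29. 22⁻¹ ≡ 4 (mod 29), so λ ≡ 11.
  x = λ² - 3 - 25 = 121 - 28 ≡ 6; y = λ·(3 - 6) - 21 ≡ 4. → (6, 4)
6P: (6, 4) + (25, 2). λ = (2 - 4)/(25 - 6) ≡ 27/19 mod 29. 19⁻¹ ≡ 26 (mod 29) since 19·26 = 494 ≡ 1, so λ ≡ 6.
  x = λ² - 6 - 25 = 36 - 31 ≡ 5; y = λ·(6 - 5) - 4 ≡ 2. → (5, 2)
7P: (5, 2) + (25, 2). λ = (2 - 2)/(25 - 5) ≡ 0/20 mod 29. 20⁻¹ ≡ 16 (mod 29) since 20·16 = 320 ≡ 1, so λ ≡ 0.
  x = λ² - 5 - 25 = 0 - 30 ≡ 28; y = λ·(5 - 28) - 2 ≡ 27. → (28, 27)
8P: (28, 27) + (25, 2). λ = (2 - 27)/(25 - 28) ≡ 4/26 mod 29. 26⁻¹ ≡ 19 (mod 29), so λ ≡ 18.
  x = λ² - 28 - 25 = 324 - 53 ≡ 10; y = λ·(28 - 10) - 27 ≡ 7. → (10, 7)

(10, 7)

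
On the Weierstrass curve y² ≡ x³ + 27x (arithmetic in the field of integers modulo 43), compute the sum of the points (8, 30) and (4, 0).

(12, 26)

(8, 30) + (4, 0). λ = (0 - 30)/(4 - 8) ≡ 13/39 mod 43. 39⁻¹ ≡ 32 (mod 43) since 39·32 = 1248 ≡ 1, so λ ≡ 29.
  x = λ² - 8 - 4 = 841 - 12 ≡ 12; y = λ·(8 - 12) - 30 ≡ 26. → (12, 26)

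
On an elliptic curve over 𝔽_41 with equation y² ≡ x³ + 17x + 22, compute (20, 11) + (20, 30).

O

The two points share x = 20 and their y-coordinates satisfy 11 + 30 ≡ 0 (mod 41), so they are inverses. Their sum is the point at infinity.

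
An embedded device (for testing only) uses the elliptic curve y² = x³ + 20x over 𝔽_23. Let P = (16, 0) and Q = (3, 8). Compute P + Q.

(16, 0) + (3, 8). λ = (8 - 0)/(3 - 16) ≡ 8/10 mod 23. 10⁻¹ ≡ 7 (mod 23) since 10·7 = 70 ≡ 1, so λ ≡ 10.
  x = λ² - 16 - 3 = 100 - 19 ≡ 12; y = λ·(16 - 12) - 0 ≡ 17. → (12, 17)

(12, 17)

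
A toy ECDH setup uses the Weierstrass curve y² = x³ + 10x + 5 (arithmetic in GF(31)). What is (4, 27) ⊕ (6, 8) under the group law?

(4, 27) + (6, 8). λ = (8 - 27)/(6 - 4) ≡ 12/2 mod 31. 2⁻¹ ≡ 16 (mod 31), so λ ≡ 6.
  x = λ² - 4 - 6 = 36 - 10 ≡ 26; y = λ·(4 - 26) - 27 ≡ 27. → (26, 27)

(26, 27)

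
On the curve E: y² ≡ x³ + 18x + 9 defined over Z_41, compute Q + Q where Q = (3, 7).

tangent at (3, 7): λ = (3·3² + 18)/(2·7) ≡ 4/14. 14⁻¹ ≡ 3 (mod 41) since 14·3 = 42 ≡ 1, so λ ≡ 4·3 ≡ 12.
  x = λ² - 3 - 3 = 144 - 6 ≡ 15; y = λ·(3 - 15) - 7 ≡ 13. → (15, 13)

(15, 13)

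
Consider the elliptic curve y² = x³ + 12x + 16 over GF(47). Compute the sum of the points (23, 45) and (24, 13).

(23, 45) + (24, 13). λ = (13 - 45)/(24 - 23) ≡ 15/1 mod 47. 1⁻¹ ≡ 1 (mod 47), so λ ≡ 15.
  x = λ² - 23 - 24 = 225 - 47 ≡ 37; y = λ·(23 - 37) - 45 ≡ 27. → (37, 27)

(37, 27)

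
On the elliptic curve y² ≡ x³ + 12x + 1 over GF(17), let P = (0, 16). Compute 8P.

(6, 0)

Repeated addition: build up to 8P.
2P: tangent at (0, 16): λ = (3·0² + 12)/(2·16) ≡ 12/15. 15⁻¹ ≡ 8 (mod 17), so λ ≡ 12·8 ≡ 11.
  x = λ² - 0 - 0 = 121 - 0 ≡ 2; y = λ·(0 - 2) - 16 ≡ 13. → (2, 13)
3P: (2, 13) + (0, 16). λ = (16 - 13)/(0 - 2) ≡ 3/15 mod 17. 15⁻¹ ≡ 8 (mod 17), so λ ≡ 7.
  x = λ² - 2 - 0 = 49 - 2 ≡ 13; y = λ·(2 - 13) - 13 ≡ 12. → (13, 12)
4P: (13, 12) + (0, 16). λ = (16 - 12)/(0 - 13) ≡ 4/4 mod 17. 4⁻¹ ≡ 13 (mod 17) since 4·13 = 52 ≡ 1, so λ ≡ 1.
  x = λ² - 13 - 0 = 1 - 13 ≡ 5; y = λ·(13 - 5) - 12 ≡ 13. → (5, 13)
5P: (5, 13) + (0, 16). λ = (16 - 13)/(0 - 5) ≡ 3/12 mod 17. 12⁻¹ ≡ 10 (mod 17), so λ ≡ 13.
  x = λ² - 5 - 0 = 169 - 5 ≡ 11; y = λ·(5 - 11) - 13 ≡ 11. → (11, 11)
6P: (11, 11) + (0, 16). λ = (16 - 11)/(0 - 11) ≡ 5/6 mod 17. 6⁻¹ ≡ 3 (mod 17), so λ ≡ 15.
  x = λ² - 11 - 0 = 225 - 11 ≡ 10; y = λ·(11 - 10) - 11 ≡ 4. → (10, 4)
7P: (10, 4) + (0, 16). λ = (16 - 4)/(0 - 10) ≡ 12/7 mod 17. 7⁻¹ ≡ 5 (mod 17), so λ ≡ 9.
  x = λ² - 10 - 0 = 81 - 10 ≡ 3; y = λ·(10 - 3) - 4 ≡ 8. → (3, 8)
8P: (3, 8) + (0, 16). λ = (16 - 8)/(0 - 3) ≡ 8/14 mod 17. 14⁻¹ ≡ 11 (mod 17) since 14·11 = 154 ≡ 1, so λ ≡ 3.
  x = λ² - 3 - 0 = 9 - 3 ≡ 6; y = λ·(3 - 6) - 8 ≡ 0. → (6, 0)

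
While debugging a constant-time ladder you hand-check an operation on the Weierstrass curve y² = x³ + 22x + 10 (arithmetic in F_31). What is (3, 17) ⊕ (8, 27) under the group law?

(3, 17) + (8, 27). λ = (27 - 17)/(8 - 3) ≡ 10/5 mod 31. 5⁻¹ ≡ 25 (mod 31) since 5·25 = 125 ≡ 1, so λ ≡ 2.
  x = λ² - 3 - 8 = 4 - 11 ≡ 24; y = λ·(3 - 24) - 17 ≡ 3. → (24, 3)

(24, 3)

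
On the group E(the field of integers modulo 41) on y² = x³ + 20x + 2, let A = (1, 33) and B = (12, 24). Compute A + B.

(8, 10)

(1, 33) + (12, 24). λ = (24 - 33)/(12 - 1) ≡ 32/11 mod 41. 11⁻¹ ≡ 15 (mod 41), so λ ≡ 29.
  x = λ² - 1 - 12 = 841 - 13 ≡ 8; y = λ·(1 - 8) - 33 ≡ 10. → (8, 10)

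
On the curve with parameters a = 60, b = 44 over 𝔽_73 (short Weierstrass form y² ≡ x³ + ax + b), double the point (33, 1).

tangent at (33, 1): λ = (3·33² + 60)/(2·1) ≡ 42/2. 2⁻¹ ≡ 37 (mod 73) since 2·37 = 74 ≡ 1, so λ ≡ 42·37 ≡ 21.
  x = λ² - 33 - 33 = 441 - 66 ≡ 10; y = λ·(33 - 10) - 1 ≡ 44. → (10, 44)

(10, 44)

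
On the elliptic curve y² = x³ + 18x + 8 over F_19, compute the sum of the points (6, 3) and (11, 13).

(6, 16)

(6, 3) + (11, 13). λ = (13 - 3)/(11 - 6) ≡ 10/5 mod 19. 5⁻¹ ≡ 4 (mod 19) since 5·4 = 20 ≡ 1, so λ ≡ 2.
  x = λ² - 6 - 11 = 4 - 17 ≡ 6; y = λ·(6 - 6) - 3 ≡ 16. → (6, 16)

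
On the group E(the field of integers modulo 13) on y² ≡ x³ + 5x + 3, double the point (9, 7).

(9, 6)

tangent at (9, 7): λ = (3·9² + 5)/(2·7) ≡ 1/1. 1⁻¹ ≡ 1 (mod 13) since 1·1 = 1 ≡ 1, so λ ≡ 1·1 ≡ 1.
  x = λ² - 9 - 9 = 1 - 18 ≡ 9; y = λ·(9 - 9) - 7 ≡ 6. → (9, 6)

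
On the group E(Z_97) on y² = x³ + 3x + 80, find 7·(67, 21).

(35, 34)

Write G = (67, 21).
Repeated addition: build up to 7G.
2G: tangent at (67, 21): λ = (3·67² + 3)/(2·21) ≡ 84/42. 42⁻¹ ≡ 67 (mod 97) since 42·67 = 2814 ≡ 1, so λ ≡ 84·67 ≡ 2.
  x = λ² - 67 - 67 = 4 - 134 ≡ 64; y = λ·(67 - 64) - 21 ≡ 82. → (64, 82)
3G: (64, 82) + (67, 21). λ = (21 - 82)/(67 - 64) ≡ 36/3 mod 97. 3⁻¹ ≡ 65 (mod 97) since 3·65 = 195 ≡ 1, so λ ≡ 12.
  x = λ² - 64 - 67 = 144 - 131 ≡ 13; y = λ·(64 - 13) - 82 ≡ 45. → (13, 45)
4G: (13, 45) + (67, 21). λ = (21 - 45)/(67 - 13) ≡ 73/54 mod 97. 54⁻¹ ≡ 9 (mod 97), so λ ≡ 75.
  x = λ² - 13 - 67 = 5625 - 80 ≡ 16; y = λ·(13 - 16) - 45 ≡ 21. → (16, 21)
5G: (16, 21) + (67, 21). λ = (21 - 21)/(67 - 16) ≡ 0/51 mod 97. 51⁻¹ ≡ 78 (mod 97), so λ ≡ 0.
  x = λ² - 16 - 67 = 0 - 83 ≡ 14; y = λ·(16 - 14) - 21 ≡ 76. → (14, 76)
6G: (14, 76) + (67, 21). λ = (21 - 76)/(67 - 14) ≡ 42/53 mod 97. 53⁻¹ ≡ 11 (mod 97), so λ ≡ 74.
  x = λ² - 14 - 67 = 5476 - 81 ≡ 60; y = λ·(14 - 60) - 76 ≡ 12. → (60, 12)
7G: (60, 12) + (67, 21). λ = (21 - 12)/(67 - 60) ≡ 9/7 mod 97. 7⁻¹ ≡ 14 (mod 97), so λ ≡ 29.
  x = λ² - 60 - 67 = 841 - 127 ≡ 35; y = λ·(60 - 35) - 12 ≡ 34. → (35, 34)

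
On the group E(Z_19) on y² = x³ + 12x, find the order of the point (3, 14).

10

2P: tangent at (3, 14): λ = (3·3² + 12)/(2·14) ≡ 1/9. 9⁻¹ ≡ 17 (mod 19) since 9·17 = 153 ≡ 1, so λ ≡ 1·17 ≡ 17.
  x = λ² - 3 - 3 = 289 - 6 ≡ 17; y = λ·(3 - 17) - 14 ≡ 14. → (17, 14)
3P: (17, 14) + (3, 14). λ = (14 - 14)/(3 - 17) ≡ 0/5 mod 19. 5⁻¹ ≡ 4 (mod 19) since 5·4 = 20 ≡ 1, so λ ≡ 0.
  x = λ² - 17 - 3 = 0 - 20 ≡ 18; y = λ·(17 - 18) - 14 ≡ 5. → (18, 5)
4P: (18, 5) + (3, 14). λ = (14 - 5)/(3 - 18) ≡ 9/4 mod 19. 4⁻¹ ≡ 5 (mod 19), so λ ≡ 7.
  x = λ² - 18 - 3 = 49 - 21 ≡ 9; y = λ·(18 - 9) - 5 ≡ 1. → (9, 1)
5P: (9, 1) + (3, 14). λ = (14 - 1)/(3 - 9) ≡ 13/13 mod 19. 13⁻¹ ≡ 3 (mod 19) since 13·3 = 39 ≡ 1, so λ ≡ 1.
  x = λ² - 9 - 3 = 1 - 12 ≡ 8; y = λ·(9 - 8) - 1 ≡ 0. → (8, 0)
6P: (8, 0) + (3, 14). λ = (14 - 0)/(3 - 8) ≡ 14/14 mod 19. 14⁻¹ ≡ 15 (mod 19), so λ ≡ 1.
  x = λ² - 8 - 3 = 1 - 11 ≡ 9; y = λ·(8 - 9) - 0 ≡ 18. → (9, 18)
7P: (9, 18) + (3, 14). λ = (14 - 18)/(3 - 9) ≡ 15/13 mod 19. 13⁻¹ ≡ 3 (mod 19), so λ ≡ 7.
  x = λ² - 9 - 3 = 49 - 12 ≡ 18; y = λ·(9 - 18) - 18 ≡ 14. → (18, 14)
8P: (18, 14) + (3, 14). λ = (14 - 14)/(3 - 18) ≡ 0/4 mod 19. 4⁻¹ ≡ 5 (mod 19), so λ ≡ 0.
  x = λ² - 18 - 3 = 0 - 21 ≡ 17; y = λ·(18 - 17) - 14 ≡ 5. → (17, 5)
9P: (17, 5) + (3, 14). λ = (14 - 5)/(3 - 17) ≡ 9/5 mod 19. 5⁻¹ ≡ 4 (mod 19), so λ ≡ 17.
  x = λ² - 17 - 3 = 289 - 20 ≡ 3; y = λ·(17 - 3) - 5 ≡ 5. → (3, 5)
10P: (3, 5) + (3, 14): same x and y₁ ≡ -y₂, so the sum is ∞.
10P = ∞, so the order is 10.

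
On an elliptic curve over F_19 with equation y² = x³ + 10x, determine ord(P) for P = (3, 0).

2

2P: (3, 0) + (3, 0): same x and y₁ ≡ -y₂, so the sum is O.
2P = O, so the order is 2.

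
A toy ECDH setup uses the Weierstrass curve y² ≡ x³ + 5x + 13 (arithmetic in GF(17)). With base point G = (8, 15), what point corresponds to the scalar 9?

Double-and-add on 9 = (1001)₂. Start with G = (8, 15) for the leading 1-bit.
double: tangent at (8, 15): λ = (3·8² + 5)/(2·15) ≡ 10/13. 13⁻¹ ≡ 4 (mod 17), so λ ≡ 10·4 ≡ 6.
  x = λ² - 8 - 8 = 36 - 16 ≡ 3; y = λ·(8 - 3) - 15 ≡ 15. → (3, 15)
double: tangent at (3, 15): λ = (3·3² + 5)/(2·15) ≡ 15/13. 13⁻¹ ≡ 4 (mod 17) since 13·4 = 52 ≡ 1, so λ ≡ 15·4 ≡ 9.
  x = λ² - 3 - 3 = 81 - 6 ≡ 7; y = λ·(3 - 7) - 15 ≡ 0. → (7, 0)
double: (7, 0) + (7, 0): same x and y₁ ≡ -y₂, so the sum is the point at infinity.
add G: the point at infinity + (8, 15) = (8, 15) (identity).

(8, 15)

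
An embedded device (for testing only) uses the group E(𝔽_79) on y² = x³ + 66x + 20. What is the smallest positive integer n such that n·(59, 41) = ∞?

2P: tangent at (59, 41): λ = (3·59² + 66)/(2·41) ≡ 2/3. 3⁻¹ ≡ 53 (mod 79), so λ ≡ 2·53 ≡ 27.
  x = λ² - 59 - 59 = 729 - 118 ≡ 58; y = λ·(59 - 58) - 41 ≡ 65. → (58, 65)
3P: (58, 65) + (59, 41). λ = (41 - 65)/(59 - 58) ≡ 55/1 mod 79. 1⁻¹ ≡ 1 (mod 79), so λ ≡ 55.
  x = λ² - 58 - 59 = 3025 - 117 ≡ 64; y = λ·(58 - 64) - 65 ≡ 0. → (64, 0)
4P: (64, 0) + (59, 41). λ = (41 - 0)/(59 - 64) ≡ 41/74 mod 79. 74⁻¹ ≡ 63 (mod 79) since 74·63 = 4662 ≡ 1, so λ ≡ 55.
  x = λ² - 64 - 59 = 3025 - 123 ≡ 58; y = λ·(64 - 58) - 0 ≡ 14. → (58, 14)
5P: (58, 14) + (59, 41). λ = (41 - 14)/(59 - 58) ≡ 27/1 mod 79. 1⁻¹ ≡ 1 (mod 79), so λ ≡ 27.
  x = λ² - 58 - 59 = 729 - 117 ≡ 59; y = λ·(58 - 59) - 14 ≡ 38. → (59, 38)
6P: (59, 38) + (59, 41): same x and y₁ ≡ -y₂, so the sum is ∞.
6P = ∞, so the order is 6.

6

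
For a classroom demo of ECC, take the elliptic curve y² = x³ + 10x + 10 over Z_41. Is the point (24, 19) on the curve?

no

y² = 19² ≡ 33; x³ + 10x + 10 = 14074 ≡ 11 (mod 41). 33 ≠ 11.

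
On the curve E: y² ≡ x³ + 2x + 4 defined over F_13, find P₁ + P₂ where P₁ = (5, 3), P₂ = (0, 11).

(5, 3) + (0, 11). λ = (11 - 3)/(0 - 5) ≡ 8/8 mod 13. 8⁻¹ ≡ 5 (mod 13) since 8·5 = 40 ≡ 1, so λ ≡ 1.
  x = λ² - 5 - 0 = 1 - 5 ≡ 9; y = λ·(5 - 9) - 3 ≡ 6. → (9, 6)

(9, 6)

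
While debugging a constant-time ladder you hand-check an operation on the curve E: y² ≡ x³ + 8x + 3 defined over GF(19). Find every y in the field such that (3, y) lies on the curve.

4, 15

x³ + 8x + 3 = 54 ≡ 16 (mod 19).
Square roots of 16 mod 19: 4 and 15 (since 4² = 16 ≡ 16).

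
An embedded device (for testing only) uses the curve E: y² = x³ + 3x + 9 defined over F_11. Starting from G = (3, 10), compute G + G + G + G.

Repeated addition: build up to 4G.
2G: tangent at (3, 10): λ = (3·3² + 3)/(2·10) ≡ 8/9. 9⁻¹ ≡ 5 (mod 11), so λ ≡ 8·5 ≡ 7.
  x = λ² - 3 - 3 = 49 - 6 ≡ 10; y = λ·(3 - 10) - 10 ≡ 7. → (10, 7)
3G: (10, 7) + (3, 10). λ = (10 - 7)/(3 - 10) ≡ 3/4 mod 11. 4⁻¹ ≡ 3 (mod 11), so λ ≡ 9.
  x = λ² - 10 - 3 = 81 - 13 ≡ 2; y = λ·(10 - 2) - 7 ≡ 10. → (2, 10)
4G: (2, 10) + (3, 10). λ = (10 - 10)/(3 - 2) ≡ 0/1 mod 11. 1⁻¹ ≡ 1 (mod 11), so λ ≡ 0.
  x = λ² - 2 - 3 = 0 - 5 ≡ 6; y = λ·(2 - 6) - 10 ≡ 1. → (6, 1)

(6, 1)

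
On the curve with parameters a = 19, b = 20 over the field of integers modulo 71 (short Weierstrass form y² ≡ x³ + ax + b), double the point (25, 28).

(0, 34)

tangent at (25, 28): λ = (3·25² + 19)/(2·28) ≡ 48/56. 56⁻¹ ≡ 52 (mod 71), so λ ≡ 48·52 ≡ 11.
  x = λ² - 25 - 25 = 121 - 50 ≡ 0; y = λ·(25 - 0) - 28 ≡ 34. → (0, 34)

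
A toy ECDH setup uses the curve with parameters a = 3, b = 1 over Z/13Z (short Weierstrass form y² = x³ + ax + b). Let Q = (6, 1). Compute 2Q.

tangent at (6, 1): λ = (3·6² + 3)/(2·1) ≡ 7/2. 2⁻¹ ≡ 7 (mod 13) since 2·7 = 14 ≡ 1, so λ ≡ 7·7 ≡ 10.
  x = λ² - 6 - 6 = 100 - 12 ≡ 10; y = λ·(6 - 10) - 1 ≡ 11. → (10, 11)

(10, 11)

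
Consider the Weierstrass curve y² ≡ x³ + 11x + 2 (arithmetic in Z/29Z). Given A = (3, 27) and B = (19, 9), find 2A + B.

(27, 1)

First 2A:
Repeated addition: build up to 2A.
2A: tangent at (3, 27): λ = (3·3² + 11)/(2·27) ≡ 9/25. 25⁻¹ ≡ 7 (mod 29), so λ ≡ 9·7 ≡ 5.
  x = λ² - 3 - 3 = 25 - 6 ≡ 19; y = λ·(3 - 19) - 27 ≡ 9. → (19, 9)
2A = (19, 9).
Finally 2A + B:
tangent at (19, 9): λ = (3·19² + 11)/(2·9) ≡ 21/18. 18⁻¹ ≡ 21 (mod 29), so λ ≡ 21·21 ≡ 6.
  x = λ² - 19 - 19 = 36 - 38 ≡ 27; y = λ·(19 - 27) - 9 ≡ 1. → (27, 1)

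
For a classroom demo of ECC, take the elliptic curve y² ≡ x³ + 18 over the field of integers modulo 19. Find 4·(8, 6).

Write G = (8, 6).
Double-and-add on 4 = (100)₂. Start with G = (8, 6) for the leading 1-bit.
double: tangent at (8, 6): λ = (3·8² + 0)/(2·6) ≡ 2/12. 12⁻¹ ≡ 8 (mod 19) since 12·8 = 96 ≡ 1, so λ ≡ 2·8 ≡ 16.
  x = λ² - 8 - 8 = 256 - 16 ≡ 12; y = λ·(8 - 12) - 6 ≡ 6. → (12, 6)
double: tangent at (12, 6): λ = (3·12² + 0)/(2·6) ≡ 14/12. 12⁻¹ ≡ 8 (mod 19) since 12·8 = 96 ≡ 1, so λ ≡ 14·8 ≡ 17.
  x = λ² - 12 - 12 = 289 - 24 ≡ 18; y = λ·(12 - 18) - 6 ≡ 6. → (18, 6)

(18, 6)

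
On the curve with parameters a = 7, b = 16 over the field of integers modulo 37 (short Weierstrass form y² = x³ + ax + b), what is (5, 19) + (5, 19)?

(17, 33)

tangent at (5, 19): λ = (3·5² + 7)/(2·19) ≡ 8/1. 1⁻¹ ≡ 1 (mod 37), so λ ≡ 8·1 ≡ 8.
  x = λ² - 5 - 5 = 64 - 10 ≡ 17; y = λ·(5 - 17) - 19 ≡ 33. → (17, 33)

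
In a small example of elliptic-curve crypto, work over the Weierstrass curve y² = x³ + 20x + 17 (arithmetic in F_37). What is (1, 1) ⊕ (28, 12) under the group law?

(34, 2)

(1, 1) + (28, 12). λ = (12 - 1)/(28 - 1) ≡ 11/27 mod 37. 27⁻¹ ≡ 11 (mod 37), so λ ≡ 10.
  x = λ² - 1 - 28 = 100 - 29 ≡ 34; y = λ·(1 - 34) - 1 ≡ 2. → (34, 2)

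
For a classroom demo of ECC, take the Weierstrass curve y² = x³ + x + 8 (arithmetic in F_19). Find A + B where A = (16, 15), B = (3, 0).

(11, 1)

(16, 15) + (3, 0). λ = (0 - 15)/(3 - 16) ≡ 4/6 mod 19. 6⁻¹ ≡ 16 (mod 19), so λ ≡ 7.
  x = λ² - 16 - 3 = 49 - 19 ≡ 11; y = λ·(16 - 11) - 15 ≡ 1. → (11, 1)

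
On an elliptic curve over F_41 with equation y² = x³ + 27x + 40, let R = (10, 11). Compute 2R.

tangent at (10, 11): λ = (3·10² + 27)/(2·11) ≡ 40/22. 22⁻¹ ≡ 28 (mod 41), so λ ≡ 40·28 ≡ 13.
  x = λ² - 10 - 10 = 169 - 20 ≡ 26; y = λ·(10 - 26) - 11 ≡ 27. → (26, 27)

(26, 27)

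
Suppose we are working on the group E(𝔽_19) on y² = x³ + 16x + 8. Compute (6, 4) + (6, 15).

O

The two points share x = 6 and their y-coordinates satisfy 4 + 15 ≡ 0 (mod 19), so they are inverses. Their sum is ∞.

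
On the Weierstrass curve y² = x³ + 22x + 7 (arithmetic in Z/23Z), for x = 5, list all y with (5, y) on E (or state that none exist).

x³ + 22x + 7 = 242 ≡ 12 (mod 23).
Square roots of 12 mod 23: 9 and 14 (since 9² = 81 ≡ 12).

9, 14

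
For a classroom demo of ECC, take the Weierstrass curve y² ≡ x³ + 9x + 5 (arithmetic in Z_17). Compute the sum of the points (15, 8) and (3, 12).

(1, 10)

(15, 8) + (3, 12). λ = (12 - 8)/(3 - 15) ≡ 4/5 mod 17. 5⁻¹ ≡ 7 (mod 17), so λ ≡ 11.
  x = λ² - 15 - 3 = 121 - 18 ≡ 1; y = λ·(15 - 1) - 8 ≡ 10. → (1, 10)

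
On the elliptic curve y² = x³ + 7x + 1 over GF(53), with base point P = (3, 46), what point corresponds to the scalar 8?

(4, 27)

Double-and-add on 8 = (1000)₂. Start with P = (3, 46) for the leading 1-bit.
double: tangent at (3, 46): λ = (3·3² + 7)/(2·46) ≡ 34/39. 39⁻¹ ≡ 34 (mod 53), so λ ≡ 34·34 ≡ 43.
  x = λ² - 3 - 3 = 1849 - 6 ≡ 41; y = λ·(3 - 41) - 46 ≡ 16. → (41, 16)
double: tangent at (41, 16): λ = (3·41² + 7)/(2·16) ≡ 15/32. 32⁻¹ ≡ 5 (mod 53), so λ ≡ 15·5 ≡ 22.
  x = λ² - 41 - 41 = 484 - 82 ≡ 31; y = λ·(41 - 31) - 16 ≡ 45. → (31, 45)
double: tangent at (31, 45): λ = (3·31² + 7)/(2·45) ≡ 28/37. 37⁻¹ ≡ 43 (mod 53), so λ ≡ 28·43 ≡ 38.
  x = λ² - 31 - 31 = 1444 - 62 ≡ 4; y = λ·(31 - 4) - 45 ≡ 27. → (4, 27)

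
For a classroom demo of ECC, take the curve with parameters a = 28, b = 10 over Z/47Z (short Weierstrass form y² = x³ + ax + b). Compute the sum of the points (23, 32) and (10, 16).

(3, 36)

(23, 32) + (10, 16). λ = (16 - 32)/(10 - 23) ≡ 31/34 mod 47. 34⁻¹ ≡ 18 (mod 47), so λ ≡ 41.
  x = λ² - 23 - 10 = 1681 - 33 ≡ 3; y = λ·(23 - 3) - 32 ≡ 36. → (3, 36)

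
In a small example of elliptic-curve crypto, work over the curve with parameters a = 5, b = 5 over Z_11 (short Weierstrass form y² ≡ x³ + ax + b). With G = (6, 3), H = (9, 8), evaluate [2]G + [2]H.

First 2G:
Repeated addition: build up to 2G.
2G: tangent at (6, 3): λ = (3·6² + 5)/(2·3) ≡ 3/6. 6⁻¹ ≡ 2 (mod 11), so λ ≡ 3·2 ≡ 6.
  x = λ² - 6 - 6 = 36 - 12 ≡ 2; y = λ·(6 - 2) - 3 ≡ 10. → (2, 10)
2G = (2, 10).
Next 2H:
Repeated addition: build up to 2H.
2H: tangent at (9, 8): λ = (3·9² + 5)/(2·8) ≡ 6/5. 5⁻¹ ≡ 9 (mod 11), so λ ≡ 6·9 ≡ 10.
  x = λ² - 9 - 9 = 100 - 18 ≡ 5; y = λ·(9 - 5) - 8 ≡ 10. → (5, 10)
2H = (5, 10).
Finally 2G + 2H:
(2, 10) + (5, 10). λ = (10 - 10)/(5 - 2) ≡ 0/3 mod 11. 3⁻¹ ≡ 4 (mod 11), so λ ≡ 0.
  x = λ² - 2 - 5 = 0 - 7 ≡ 4; y = λ·(2 - 4) - 10 ≡ 1. → (4, 1)

(4, 1)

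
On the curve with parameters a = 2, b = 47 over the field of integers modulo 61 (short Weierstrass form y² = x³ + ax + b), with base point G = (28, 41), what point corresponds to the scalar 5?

Repeated addition: build up to 5G.
2G: tangent at (28, 41): λ = (3·28² + 2)/(2·41) ≡ 36/21. 21⁻¹ ≡ 32 (mod 61), so λ ≡ 36·32 ≡ 54.
  x = λ² - 28 - 28 = 2916 - 56 ≡ 54; y = λ·(28 - 54) - 41 ≡ 19. → (54, 19)
3G: (54, 19) + (28, 41). λ = (41 - 19)/(28 - 54) ≡ 22/35 mod 61. 35⁻¹ ≡ 7 (mod 61) since 35·7 = 245 ≡ 1, so λ ≡ 32.
  x = λ² - 54 - 28 = 1024 - 82 ≡ 27; y = λ·(54 - 27) - 19 ≡ 52. → (27, 52)
4G: (27, 52) + (28, 41). λ = (41 - 52)/(28 - 27) ≡ 50/1 mod 61. 1⁻¹ ≡ 1 (mod 61), so λ ≡ 50.
  x = λ² - 27 - 28 = 2500 - 55 ≡ 5; y = λ·(27 - 5) - 52 ≡ 11. → (5, 11)
5G: (5, 11) + (28, 41). λ = (41 - 11)/(28 - 5) ≡ 30/23 mod 61. 23⁻¹ ≡ 8 (mod 61) since 23·8 = 184 ≡ 1, so λ ≡ 57.
  x = λ² - 5 - 28 = 3249 - 33 ≡ 44; y = λ·(5 - 44) - 11 ≡ 23. → (44, 23)

(44, 23)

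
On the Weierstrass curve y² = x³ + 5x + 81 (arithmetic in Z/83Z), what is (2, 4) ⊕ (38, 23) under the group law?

(2, 4) + (38, 23). λ = (23 - 4)/(38 - 2) ≡ 19/36 mod 83. 36⁻¹ ≡ 30 (mod 83), so λ ≡ 72.
  x = λ² - 2 - 38 = 5184 - 40 ≡ 81; y = λ·(2 - 81) - 4 ≡ 35. → (81, 35)

(81, 35)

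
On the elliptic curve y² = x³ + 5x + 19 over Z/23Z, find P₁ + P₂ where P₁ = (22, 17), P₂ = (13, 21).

(22, 17) + (13, 21). λ = (21 - 17)/(13 - 22) ≡ 4/14 mod 23. 14⁻¹ ≡ 5 (mod 23) since 14·5 = 70 ≡ 1, so λ ≡ 20.
  x = λ² - 22 - 13 = 400 - 35 ≡ 20; y = λ·(22 - 20) - 17 ≡ 0. → (20, 0)

(20, 0)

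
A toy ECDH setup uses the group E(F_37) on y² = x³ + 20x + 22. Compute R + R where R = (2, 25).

(6, 5)

tangent at (2, 25): λ = (3·2² + 20)/(2·25) ≡ 32/13. 13⁻¹ ≡ 20 (mod 37) since 13·20 = 260 ≡ 1, so λ ≡ 32·20 ≡ 11.
  x = λ² - 2 - 2 = 121 - 4 ≡ 6; y = λ·(2 - 6) - 25 ≡ 5. → (6, 5)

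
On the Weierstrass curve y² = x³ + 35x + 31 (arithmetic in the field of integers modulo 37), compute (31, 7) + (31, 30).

The two points share x = 31 and their y-coordinates satisfy 7 + 30 ≡ 0 (mod 37), so they are inverses. Their sum is 𝒪.

O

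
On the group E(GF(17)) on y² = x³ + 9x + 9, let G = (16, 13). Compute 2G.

tangent at (16, 13): λ = (3·16² + 9)/(2·13) ≡ 12/9. 9⁻¹ ≡ 2 (mod 17), so λ ≡ 12·2 ≡ 7.
  x = λ² - 16 - 16 = 49 - 32 ≡ 0; y = λ·(16 - 0) - 13 ≡ 14. → (0, 14)

(0, 14)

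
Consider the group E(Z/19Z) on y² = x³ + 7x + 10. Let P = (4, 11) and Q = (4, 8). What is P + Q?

The two points share x = 4 and their y-coordinates satisfy 11 + 8 ≡ 0 (mod 19), so they are inverses. Their sum is ∞.

O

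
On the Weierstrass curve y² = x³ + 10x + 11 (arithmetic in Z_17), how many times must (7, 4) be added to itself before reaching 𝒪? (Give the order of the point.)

4

2P: tangent at (7, 4): λ = (3·7² + 10)/(2·4) ≡ 4/8. 8⁻¹ ≡ 15 (mod 17) since 8·15 = 120 ≡ 1, so λ ≡ 4·15 ≡ 9.
  x = λ² - 7 - 7 = 81 - 14 ≡ 16; y = λ·(7 - 16) - 4 ≡ 0. → (16, 0)
3P: (16, 0) + (7, 4). λ = (4 - 0)/(7 - 16) ≡ 4/8 mod 17. 8⁻¹ ≡ 15 (mod 17), so λ ≡ 9.
  x = λ² - 16 - 7 = 81 - 23 ≡ 7; y = λ·(16 - 7) - 0 ≡ 13. → (7, 13)
4P: (7, 13) + (7, 4): same x and y₁ ≡ -y₂, so the sum is 𝒪.
4P = 𝒪, so the order is 4.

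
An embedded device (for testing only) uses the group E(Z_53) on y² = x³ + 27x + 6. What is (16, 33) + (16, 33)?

(21, 20)

tangent at (16, 33): λ = (3·16² + 27)/(2·33) ≡ 0/13. 13⁻¹ ≡ 49 (mod 53), so λ ≡ 0·49 ≡ 0.
  x = λ² - 16 - 16 = 0 - 32 ≡ 21; y = λ·(16 - 21) - 33 ≡ 20. → (21, 20)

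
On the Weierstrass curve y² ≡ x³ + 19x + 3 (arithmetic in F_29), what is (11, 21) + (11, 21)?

(2, 7)

tangent at (11, 21): λ = (3·11² + 19)/(2·21) ≡ 5/13. 13⁻¹ ≡ 9 (mod 29) since 13·9 = 117 ≡ 1, so λ ≡ 5·9 ≡ 16.
  x = λ² - 11 - 11 = 256 - 22 ≡ 2; y = λ·(11 - 2) - 21 ≡ 7. → (2, 7)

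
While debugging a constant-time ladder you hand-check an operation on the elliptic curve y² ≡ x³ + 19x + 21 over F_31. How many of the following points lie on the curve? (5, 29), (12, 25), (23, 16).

1

(5, 29): 29² ≡ 4, rhs ≡ 24 → off.
(12, 25): 25² ≡ 5, rhs ≡ 24 → off.
(23, 16): 16² ≡ 8, rhs ≡ 8 → on.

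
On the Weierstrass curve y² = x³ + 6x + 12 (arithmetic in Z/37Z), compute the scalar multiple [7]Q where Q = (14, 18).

(7, 29)

Double-and-add on 7 = (111)₂. Start with Q = (14, 18) for the leading 1-bit.
double: tangent at (14, 18): λ = (3·14² + 6)/(2·18) ≡ 2/36. 36⁻¹ ≡ 36 (mod 37), so λ ≡ 2·36 ≡ 35.
  x = λ² - 14 - 14 = 1225 - 28 ≡ 13; y = λ·(14 - 13) - 18 ≡ 17. → (13, 17)
add Q: (13, 17) + (14, 18). λ = (18 - 17)/(14 - 13) ≡ 1/1 mod 37. 1⁻¹ ≡ 1 (mod 37), so λ ≡ 1.
  x = λ² - 13 - 14 = 1 - 27 ≡ 11; y = λ·(13 - 11) - 17 ≡ 22. → (11, 22)
double: tangent at (11, 22): λ = (3·11² + 6)/(2·22) ≡ 36/7. 7⁻¹ ≡ 16 (mod 37), so λ ≡ 36·16 ≡ 21.
  x = λ² - 11 - 11 = 441 - 22 ≡ 12; y = λ·(11 - 12) - 22 ≡ 31. → (12, 31)
add Q: (12, 31) + (14, 18). λ = (18 - 31)/(14 - 12) ≡ 24/2 mod 37. 2⁻¹ ≡ 19 (mod 37) since 2·19 = 38 ≡ 1, so λ ≡ 12.
  x = λ² - 12 - 14 = 144 - 26 ≡ 7; y = λ·(12 - 7) - 31 ≡ 29. → (7, 29)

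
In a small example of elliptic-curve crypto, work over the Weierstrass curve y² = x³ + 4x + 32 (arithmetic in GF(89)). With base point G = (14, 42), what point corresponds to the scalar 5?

(14, 47)

Double-and-add on 5 = (101)₂. Start with G = (14, 42) for the leading 1-bit.
double: tangent at (14, 42): λ = (3·14² + 4)/(2·42) ≡ 58/84. 84⁻¹ ≡ 71 (mod 89) since 84·71 = 5964 ≡ 1, so λ ≡ 58·71 ≡ 24.
  x = λ² - 14 - 14 = 576 - 28 ≡ 14; y = λ·(14 - 14) - 42 ≡ 47. → (14, 47)
double: tangent at (14, 47): λ = (3·14² + 4)/(2·47) ≡ 58/5. 5⁻¹ ≡ 18 (mod 89) since 5·18 = 90 ≡ 1, so λ ≡ 58·18 ≡ 65.
  x = λ² - 14 - 14 = 4225 - 28 ≡ 14; y = λ·(14 - 14) - 47 ≡ 42. → (14, 42)
add G: tangent at (14, 42): λ = (3·14² + 4)/(2·42) ≡ 58/84. 84⁻¹ ≡ 71 (mod 89) since 84·71 = 5964 ≡ 1, so λ ≡ 58·71 ≡ 24.
  x = λ² - 14 - 14 = 576 - 28 ≡ 14; y = λ·(14 - 14) - 42 ≡ 47. → (14, 47)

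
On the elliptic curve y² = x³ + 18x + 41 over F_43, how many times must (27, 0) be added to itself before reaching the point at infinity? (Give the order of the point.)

2

2P: (27, 0) + (27, 0): same x and y₁ ≡ -y₂, so the sum is the point at infinity.
2P = the point at infinity, so the order is 2.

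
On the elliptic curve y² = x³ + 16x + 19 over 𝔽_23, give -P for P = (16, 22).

(16, 1)

-(16, 22) = (16, -22 mod 23) = (16, 1).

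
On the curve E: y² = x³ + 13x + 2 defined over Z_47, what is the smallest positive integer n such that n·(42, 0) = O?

2P: (42, 0) + (42, 0): same x and y₁ ≡ -y₂, so the sum is O.
2P = O, so the order is 2.

2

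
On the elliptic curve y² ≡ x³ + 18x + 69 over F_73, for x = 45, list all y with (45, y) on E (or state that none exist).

x³ + 18x + 69 = 92004 ≡ 24 (mod 73).
Square roots of 24 mod 73: 30 and 43 (since 30² = 900 ≡ 24).

30, 43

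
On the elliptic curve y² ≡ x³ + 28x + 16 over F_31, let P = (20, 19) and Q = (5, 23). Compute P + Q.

(20, 19) + (5, 23). λ = (23 - 19)/(5 - 20) ≡ 4/16 mod 31. 16⁻¹ ≡ 2 (mod 31) since 16·2 = 32 ≡ 1, so λ ≡ 8.
  x = λ² - 20 - 5 = 64 - 25 ≡ 8; y = λ·(20 - 8) - 19 ≡ 15. → (8, 15)

(8, 15)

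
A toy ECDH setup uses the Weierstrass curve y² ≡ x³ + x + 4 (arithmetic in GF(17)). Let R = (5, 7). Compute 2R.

tangent at (5, 7): λ = (3·5² + 1)/(2·7) ≡ 8/14. 14⁻¹ ≡ 11 (mod 17) since 14·11 = 154 ≡ 1, so λ ≡ 8·11 ≡ 3.
  x = λ² - 5 - 5 = 9 - 10 ≡ 16; y = λ·(5 - 16) - 7 ≡ 11. → (16, 11)

(16, 11)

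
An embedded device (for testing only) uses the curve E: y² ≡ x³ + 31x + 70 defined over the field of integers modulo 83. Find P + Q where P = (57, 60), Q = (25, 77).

(57, 60) + (25, 77). λ = (77 - 60)/(25 - 57) ≡ 17/51 mod 83. 51⁻¹ ≡ 70 (mod 83), so λ ≡ 28.
  x = λ² - 57 - 25 = 784 - 82 ≡ 38; y = λ·(57 - 38) - 60 ≡ 57. → (38, 57)

(38, 57)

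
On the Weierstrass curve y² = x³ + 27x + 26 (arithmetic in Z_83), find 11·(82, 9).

Write P = (82, 9).
Double-and-add on 11 = (1011)₂. Start with P = (82, 9) for the leading 1-bit.
double: tangent at (82, 9): λ = (3·82² + 27)/(2·9) ≡ 30/18. 18⁻¹ ≡ 60 (mod 83) since 18·60 = 1080 ≡ 1, so λ ≡ 30·60 ≡ 57.
  x = λ² - 82 - 82 = 3249 - 164 ≡ 14; y = λ·(82 - 14) - 9 ≡ 49. → (14, 49)
double: tangent at (14, 49): λ = (3·14² + 27)/(2·49) ≡ 34/15. 15⁻¹ ≡ 72 (mod 83), so λ ≡ 34·72 ≡ 41.
  x = λ² - 14 - 14 = 1681 - 28 ≡ 76; y = λ·(14 - 76) - 49 ≡ 65. → (76, 65)
add P: (76, 65) + (82, 9). λ = (9 - 65)/(82 - 76) ≡ 27/6 mod 83. 6⁻¹ ≡ 14 (mod 83), so λ ≡ 46.
  x = λ² - 76 - 82 = 2116 - 158 ≡ 49; y = λ·(76 - 49) - 65 ≡ 15. → (49, 15)
double: tangent at (49, 15): λ = (3·49² + 27)/(2·15) ≡ 9/30. 30⁻¹ ≡ 36 (mod 83), so λ ≡ 9·36 ≡ 75.
  x = λ² - 49 - 49 = 5625 - 98 ≡ 49; y = λ·(49 - 49) - 15 ≡ 68. → (49, 68)
add P: (49, 68) + (82, 9). λ = (9 - 68)/(82 - 49) ≡ 24/33 mod 83. 33⁻¹ ≡ 78 (mod 83), so λ ≡ 46.
  x = λ² - 49 - 82 = 2116 - 131 ≡ 76; y = λ·(49 - 76) - 68 ≡ 18. → (76, 18)

(76, 18)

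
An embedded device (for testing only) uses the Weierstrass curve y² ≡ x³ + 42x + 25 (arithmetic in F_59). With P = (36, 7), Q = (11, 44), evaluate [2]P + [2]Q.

(37, 31)

First 2P:
Repeated addition: build up to 2P.
2P: tangent at (36, 7): λ = (3·36² + 42)/(2·7) ≡ 36/14. 14⁻¹ ≡ 38 (mod 59) since 14·38 = 532 ≡ 1, so λ ≡ 36·38 ≡ 11.
  x = λ² - 36 - 36 = 121 - 72 ≡ 49; y = λ·(36 - 49) - 7 ≡ 27. → (49, 27)
2P = (49, 27).
Next 2Q:
Repeated addition: build up to 2Q.
2Q: tangent at (11, 44): λ = (3·11² + 42)/(2·44) ≡ 51/29. 29⁻¹ ≡ 57 (mod 59), so λ ≡ 51·57 ≡ 16.
  x = λ² - 11 - 11 = 256 - 22 ≡ 57; y = λ·(11 - 57) - 44 ≡ 46. → (57, 46)
2Q = (57, 46).
Finally 2P + 2Q:
(49, 27) + (57, 46). λ = (46 - 27)/(57 - 49) ≡ 19/8 mod 59. 8⁻¹ ≡ 37 (mod 59), so λ ≡ 54.
  x = λ² - 49 - 57 = 2916 - 106 ≡ 37; y = λ·(49 - 37) - 27 ≡ 31. → (37, 31)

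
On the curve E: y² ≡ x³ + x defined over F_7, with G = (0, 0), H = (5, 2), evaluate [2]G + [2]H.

(1, 4)

First 2G:
Repeated addition: build up to 2G.
2G: (0, 0) + (0, 0): same x and y₁ ≡ -y₂, so the sum is O.
2G = O.
Next 2H:
Repeated addition: build up to 2H.
2H: tangent at (5, 2): λ = (3·5² + 1)/(2·2) ≡ 6/4. 4⁻¹ ≡ 2 (mod 7), so λ ≡ 6·2 ≡ 5.
  x = λ² - 5 - 5 = 25 - 10 ≡ 1; y = λ·(5 - 1) - 2 ≡ 4. → (1, 4)
2H = (1, 4).
Finally 2G + 2H:
O + (1, 4) = (1, 4) (identity).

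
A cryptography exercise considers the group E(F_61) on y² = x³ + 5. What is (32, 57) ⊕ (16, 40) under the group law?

(32, 4)

(32, 57) + (16, 40). λ = (40 - 57)/(16 - 32) ≡ 44/45 mod 61. 45⁻¹ ≡ 19 (mod 61) since 45·19 = 855 ≡ 1, so λ ≡ 43.
  x = λ² - 32 - 16 = 1849 - 48 ≡ 32; y = λ·(32 - 32) - 57 ≡ 4. → (32, 4)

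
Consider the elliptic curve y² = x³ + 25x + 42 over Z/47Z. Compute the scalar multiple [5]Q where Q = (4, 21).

(4, 26)

Double-and-add on 5 = (101)₂. Start with Q = (4, 21) for the leading 1-bit.
double: tangent at (4, 21): λ = (3·4² + 25)/(2·21) ≡ 26/42. 42⁻¹ ≡ 28 (mod 47), so λ ≡ 26·28 ≡ 23.
  x = λ² - 4 - 4 = 529 - 8 ≡ 4; y = λ·(4 - 4) - 21 ≡ 26. → (4, 26)
double: tangent at (4, 26): λ = (3·4² + 25)/(2·26) ≡ 26/5. 5⁻¹ ≡ 19 (mod 47), so λ ≡ 26·19 ≡ 24.
  x = λ² - 4 - 4 = 576 - 8 ≡ 4; y = λ·(4 - 4) - 26 ≡ 21. → (4, 21)
add Q: tangent at (4, 21): λ = (3·4² + 25)/(2·21) ≡ 26/42. 42⁻¹ ≡ 28 (mod 47), so λ ≡ 26·28 ≡ 23.
  x = λ² - 4 - 4 = 529 - 8 ≡ 4; y = λ·(4 - 4) - 21 ≡ 26. → (4, 26)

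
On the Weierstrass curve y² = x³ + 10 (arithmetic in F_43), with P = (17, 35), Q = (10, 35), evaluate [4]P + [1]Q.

First 4P:
Double-and-add on 4 = (100)₂. Start with P = (17, 35) for the leading 1-bit.
double: tangent at (17, 35): λ = (3·17² + 0)/(2·35) ≡ 7/27. 27⁻¹ ≡ 8 (mod 43), so λ ≡ 7·8 ≡ 13.
  x = λ² - 17 - 17 = 169 - 34 ≡ 6; y = λ·(17 - 6) - 35 ≡ 22. → (6, 22)
double: tangent at (6, 22): λ = (3·6² + 0)/(2·22) ≡ 22/1. 1⁻¹ ≡ 1 (mod 43), so λ ≡ 22·1 ≡ 22.
  x = λ² - 6 - 6 = 484 - 12 ≡ 42; y = λ·(6 - 42) - 22 ≡ 3. → (42, 3)
4P = (42, 3).
Finally 4P + Q:
(42, 3) + (10, 35). λ = (35 - 3)/(10 - 42) ≡ 32/11 mod 43. 11⁻¹ ≡ 4 (mod 43), so λ ≡ 42.
  x = λ² - 42 - 10 = 1764 - 52 ≡ 35; y = λ·(42 - 35) - 3 ≡ 33. → (35, 33)

(35, 33)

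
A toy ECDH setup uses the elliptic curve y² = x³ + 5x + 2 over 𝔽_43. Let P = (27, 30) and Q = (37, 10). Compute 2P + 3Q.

First 2P:
Repeated addition: build up to 2P.
2P: tangent at (27, 30): λ = (3·27² + 5)/(2·30) ≡ 42/17. 17⁻¹ ≡ 38 (mod 43), so λ ≡ 42·38 ≡ 5.
  x = λ² - 27 - 27 = 25 - 54 ≡ 14; y = λ·(27 - 14) - 30 ≡ 35. → (14, 35)
2P = (14, 35).
Next 3Q:
Repeated addition: build up to 3Q.
2Q: tangent at (37, 10): λ = (3·37² + 5)/(2·10) ≡ 27/20. 20⁻¹ ≡ 28 (mod 43) since 20·28 = 560 ≡ 1, so λ ≡ 27·28 ≡ 25.
  x = λ² - 37 - 37 = 625 - 74 ≡ 35; y = λ·(37 - 35) - 10 ≡ 40. → (35, 40)
3Q: (35, 40) + (37, 10). λ = (10 - 40)/(37 - 35) ≡ 13/2 mod 43. 2⁻¹ ≡ 22 (mod 43) since 2·22 = 44 ≡ 1, so λ ≡ 28.
  x = λ² - 35 - 37 = 784 - 72 ≡ 24; y = λ·(35 - 24) - 40 ≡ 10. → (24, 10)
3Q = (24, 10).
Finally 2P + 3Q:
(14, 35) + (24, 10). λ = (10 - 35)/(24 - 14) ≡ 18/10 mod 43. 10⁻¹ ≡ 13 (mod 43), so λ ≡ 19.
  x = λ² - 14 - 24 = 361 - 38 ≡ 22; y = λ·(14 - 22) - 35 ≡ 28. → (22, 28)

(22, 28)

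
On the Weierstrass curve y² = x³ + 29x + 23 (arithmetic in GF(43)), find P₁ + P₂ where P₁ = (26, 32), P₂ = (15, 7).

(26, 32) + (15, 7). λ = (7 - 32)/(15 - 26) ≡ 18/32 mod 43. 32⁻¹ ≡ 39 (mod 43) since 32·39 = 1248 ≡ 1, so λ ≡ 14.
  x = λ² - 26 - 15 = 196 - 41 ≡ 26; y = λ·(26 - 26) - 32 ≡ 11. → (26, 11)

(26, 11)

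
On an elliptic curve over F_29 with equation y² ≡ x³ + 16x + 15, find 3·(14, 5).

(22, 16)

Write G = (14, 5).
Repeated addition: build up to 3G.
2G: tangent at (14, 5): λ = (3·14² + 16)/(2·5) ≡ 24/10. 10⁻¹ ≡ 3 (mod 29) since 10·3 = 30 ≡ 1, so λ ≡ 24·3 ≡ 14.
  x = λ² - 14 - 14 = 196 - 28 ≡ 23; y = λ·(14 - 23) - 5 ≡ 14. → (23, 14)
3G: (23, 14) + (14, 5). λ = (5 - 14)/(14 - 23) ≡ 20/20 mod 29. 20⁻¹ ≡ 16 (mod 29) since 20·16 = 320 ≡ 1, so λ ≡ 1.
  x = λ² - 23 - 14 = 1 - 37 ≡ 22; y = λ·(23 - 22) - 14 ≡ 16. → (22, 16)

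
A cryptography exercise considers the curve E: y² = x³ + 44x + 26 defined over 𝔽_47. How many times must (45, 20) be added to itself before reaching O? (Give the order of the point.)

2P: tangent at (45, 20): λ = (3·45² + 44)/(2·20) ≡ 9/40. 40⁻¹ ≡ 20 (mod 47) since 40·20 = 800 ≡ 1, so λ ≡ 9·20 ≡ 39.
  x = λ² - 45 - 45 = 1521 - 90 ≡ 21; y = λ·(45 - 21) - 20 ≡ 23. → (21, 23)
3P: (21, 23) + (45, 20). λ = (20 - 23)/(45 - 21) ≡ 44/24 mod 47. 24⁻¹ ≡ 2 (mod 47), so λ ≡ 41.
  x = λ² - 21 - 45 = 1681 - 66 ≡ 17; y = λ·(21 - 17) - 23 ≡ 0. → (17, 0)
4P: (17, 0) + (45, 20). λ = (20 - 0)/(45 - 17) ≡ 20/28 mod 47. 28⁻¹ ≡ 42 (mod 47) since 28·42 = 1176 ≡ 1, so λ ≡ 41.
  x = λ² - 17 - 45 = 1681 - 62 ≡ 21; y = λ·(17 - 21) - 0 ≡ 24. → (21, 24)
5P: (21, 24) + (45, 20). λ = (20 - 24)/(45 - 21) ≡ 43/24 mod 47. 24⁻¹ ≡ 2 (mod 47), so λ ≡ 39.
  x = λ² - 21 - 45 = 1521 - 66 ≡ 45; y = λ·(21 - 45) - 24 ≡ 27. → (45, 27)
6P: (45, 27) + (45, 20): same x and y₁ ≡ -y₂, so the sum is O.
6P = O, so the order is 6.

6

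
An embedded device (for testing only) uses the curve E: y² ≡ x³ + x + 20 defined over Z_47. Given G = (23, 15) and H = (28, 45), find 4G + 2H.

(38, 9)

First 4G:
Repeated addition: build up to 4G.
2G: tangent at (23, 15): λ = (3·23² + 1)/(2·15) ≡ 37/30. 30⁻¹ ≡ 11 (mod 47) since 30·11 = 330 ≡ 1, so λ ≡ 37·11 ≡ 31.
  x = λ² - 23 - 23 = 961 - 46 ≡ 22; y = λ·(23 - 22) - 15 ≡ 16. → (22, 16)
3G: (22, 16) + (23, 15). λ = (15 - 16)/(23 - 22) ≡ 46/1 mod 47. 1⁻¹ ≡ 1 (mod 47), so λ ≡ 46.
  x = λ² - 22 - 23 = 2116 - 45 ≡ 3; y = λ·(22 - 3) - 16 ≡ 12. → (3, 12)
4G: (3, 12) + (23, 15). λ = (15 - 12)/(23 - 3) ≡ 3/20 mod 47. 20⁻¹ ≡ 40 (mod 47) since 20·40 = 800 ≡ 1, so λ ≡ 26.
  x = λ² - 3 - 23 = 676 - 26 ≡ 39; y = λ·(3 - 39) - 12 ≡ 39. → (39, 39)
4G = (39, 39).
Next 2H:
Repeated addition: build up to 2H.
2H: tangent at (28, 45): λ = (3·28² + 1)/(2·45) ≡ 3/43. 43⁻¹ ≡ 35 (mod 47), so λ ≡ 3·35 ≡ 11.
  x = λ² - 28 - 28 = 121 - 56 ≡ 18; y = λ·(28 - 18) - 45 ≡ 18. → (18, 18)
2H = (18, 18).
Finally 4G + 2H:
(39, 39) + (18, 18). λ = (18 - 39)/(18 - 39) ≡ 26/26 mod 47. 26⁻¹ ≡ 38 (mod 47) since 26·38 = 988 ≡ 1, so λ ≡ 1.
  x = λ² - 39 - 18 = 1 - 57 ≡ 38; y = λ·(39 - 38) - 39 ≡ 9. → (38, 9)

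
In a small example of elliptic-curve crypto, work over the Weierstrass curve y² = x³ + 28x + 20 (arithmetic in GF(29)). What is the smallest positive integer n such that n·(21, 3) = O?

2P: tangent at (21, 3): λ = (3·21² + 28)/(2·3) ≡ 17/6. 6⁻¹ ≡ 5 (mod 29), so λ ≡ 17·5 ≡ 27.
  x = λ² - 21 - 21 = 729 - 42 ≡ 20; y = λ·(21 - 20) - 3 ≡ 24. → (20, 24)
3P: (20, 24) + (21, 3). λ = (3 - 24)/(21 - 20) ≡ 8/1 mod 29. 1⁻¹ ≡ 1 (mod 29), so λ ≡ 8.
  x = λ² - 20 - 21 = 64 - 41 ≡ 23; y = λ·(20 - 23) - 24 ≡ 10. → (23, 10)
4P: (23, 10) + (21, 3). λ = (3 - 10)/(21 - 23) ≡ 22/27 mod 29. 27⁻¹ ≡ 14 (mod 29) since 27·14 = 378 ≡ 1, so λ ≡ 18.
  x = λ² - 23 - 21 = 324 - 44 ≡ 19; y = λ·(23 - 19) - 10 ≡ 4. → (19, 4)
5P: (19, 4) + (21, 3). λ = (3 - 4)/(21 - 19) ≡ 28/2 mod 29. 2⁻¹ ≡ 15 (mod 29), so λ ≡ 14.
  x = λ² - 19 - 21 = 196 - 40 ≡ 11; y = λ·(19 - 11) - 4 ≡ 21. → (11, 21)
6P: (11, 21) + (21, 3). λ = (3 - 21)/(21 - 11) ≡ 11/10 mod 29. 10⁻¹ ≡ 3 (mod 29), so λ ≡ 4.
  x = λ² - 11 - 21 = 16 - 32 ≡ 13; y = λ·(11 - 13) - 21 ≡ 0. → (13, 0)
7P: (13, 0) + (21, 3). λ = (3 - 0)/(21 - 13) ≡ 3/8 mod 29. 8⁻¹ ≡ 11 (mod 29) since 8·11 = 88 ≡ 1, so λ ≡ 4.
  x = λ² - 13 - 21 = 16 - 34 ≡ 11; y = λ·(13 - 11) - 0 ≡ 8. → (11, 8)
8P: (11, 8) + (21, 3). λ = (3 - 8)/(21 - 11) ≡ 24/10 mod 29. 10⁻¹ ≡ 3 (mod 29), so λ ≡ 14.
  x = λ² - 11 - 21 = 196 - 32 ≡ 19; y = λ·(11 - 19) - 8 ≡ 25. → (19, 25)
9P: (19, 25) + (21, 3). λ = (3 - 25)/(21 - 19) ≡ 7/2 mod 29. 2⁻¹ ≡ 15 (mod 29), so λ ≡ 18.
  x = λ² - 19 - 21 = 324 - 40 ≡ 23; y = λ·(19 - 23) - 25 ≡ 19. → (23, 19)
10P: (23, 19) + (21, 3). λ = (3 - 19)/(21 - 23) ≡ 13/27 mod 29. 27⁻¹ ≡ 14 (mod 29) since 27·14 = 378 ≡ 1, so λ ≡ 8.
  x = λ² - 23 - 21 = 64 - 44 ≡ 20; y = λ·(23 - 20) - 19 ≡ 5. → (20, 5)
11P: (20, 5) + (21, 3). λ = (3 - 5)/(21 - 20) ≡ 27/1 mod 29. 1⁻¹ ≡ 1 (mod 29) since 1·1 = 1 ≡ 1, so λ ≡ 27.
  x = λ² - 20 - 21 = 729 - 41 ≡ 21; y = λ·(20 - 21) - 5 ≡ 26. → (21, 26)
12P: (21, 26) + (21, 3): same x and y₁ ≡ -y₂, so the sum is O.
12P = O, so the order is 12.

12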